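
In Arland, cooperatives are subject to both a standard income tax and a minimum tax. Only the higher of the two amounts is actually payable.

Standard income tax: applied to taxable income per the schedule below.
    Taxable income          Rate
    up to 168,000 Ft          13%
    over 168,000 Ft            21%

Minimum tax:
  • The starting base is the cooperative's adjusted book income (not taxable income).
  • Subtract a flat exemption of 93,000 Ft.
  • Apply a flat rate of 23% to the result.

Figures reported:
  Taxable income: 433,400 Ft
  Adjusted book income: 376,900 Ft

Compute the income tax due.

77,574 Ft

Standard income tax:
  168,000 Ft × 13% = 21,840 Ft
  265,400 Ft × 21% = 55,734 Ft
  → 77,574 Ft

Minimum tax:
  Base (adjusted book income): 376,900 Ft
  Less exemption 93,000 Ft → base 283,900 Ft
  283,900 Ft × 23% = 65,297 Ft

77,574 Ft > 65,297 Ft, so the standard income tax governs.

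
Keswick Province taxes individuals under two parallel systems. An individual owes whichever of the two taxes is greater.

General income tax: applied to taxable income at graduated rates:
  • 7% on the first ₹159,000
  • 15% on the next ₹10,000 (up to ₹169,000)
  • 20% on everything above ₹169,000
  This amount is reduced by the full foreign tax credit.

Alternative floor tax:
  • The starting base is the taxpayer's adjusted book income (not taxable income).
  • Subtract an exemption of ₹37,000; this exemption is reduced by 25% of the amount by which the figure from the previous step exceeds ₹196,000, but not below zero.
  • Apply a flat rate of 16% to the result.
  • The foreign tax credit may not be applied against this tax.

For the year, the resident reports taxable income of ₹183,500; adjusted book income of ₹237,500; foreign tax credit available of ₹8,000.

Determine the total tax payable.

₹33,740

Alternative floor tax:
  Base (adjusted book income): ₹237,500
  Exemption: ₹37,000 − 25% × (₹237,500 − ₹196,000) = ₹37,000 − ₹10,375 = ₹26,625
  Base: ₹237,500 − ₹26,625 = ₹210,875
  ₹210,875 × 16% = ₹33,740

General income tax:
  ₹159,000 × 7% = ₹11,130
  ₹10,000 × 15% = ₹1,500
  ₹14,500 × 20% = ₹2,900
  → ₹15,530
  Less foreign tax credit ₹8,000 → ₹7,530

₹33,740 > ₹7,530, so the alternative floor tax is the binding amount.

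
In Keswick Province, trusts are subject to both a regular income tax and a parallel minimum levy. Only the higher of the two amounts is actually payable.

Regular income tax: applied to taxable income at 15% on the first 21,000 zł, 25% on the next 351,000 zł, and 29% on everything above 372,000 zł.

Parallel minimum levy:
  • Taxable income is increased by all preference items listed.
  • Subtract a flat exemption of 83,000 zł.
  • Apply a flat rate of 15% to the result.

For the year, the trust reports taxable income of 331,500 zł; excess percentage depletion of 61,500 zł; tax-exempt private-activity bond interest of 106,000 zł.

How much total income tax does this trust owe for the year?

Regular income tax:
  21,000 zł × 15% = 3,150 zł
  310,500 zł × 25% = 77,625 zł
  → 80,775 zł

Parallel minimum levy:
  Adjusted income: 331,500 zł + 61,500 zł + 106,000 zł = 499,000 zł
  Less exemption 83,000 zł → base 416,000 zł
  416,000 zł × 15% = 62,400 zł

80,775 zł > 62,400 zł, so the regular income tax governs.

80,775 zł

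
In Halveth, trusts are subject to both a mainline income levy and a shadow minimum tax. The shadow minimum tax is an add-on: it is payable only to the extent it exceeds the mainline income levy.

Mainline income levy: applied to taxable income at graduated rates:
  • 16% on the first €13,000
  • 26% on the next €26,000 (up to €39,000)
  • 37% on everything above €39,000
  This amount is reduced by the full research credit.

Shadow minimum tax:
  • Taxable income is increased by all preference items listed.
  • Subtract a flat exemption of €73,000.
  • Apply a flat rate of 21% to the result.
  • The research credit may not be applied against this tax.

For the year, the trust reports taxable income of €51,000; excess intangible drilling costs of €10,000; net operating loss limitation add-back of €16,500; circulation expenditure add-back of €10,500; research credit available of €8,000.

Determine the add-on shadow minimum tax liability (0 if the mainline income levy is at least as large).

€0

Shadow minimum tax:
  Adjusted income: €51,000 + €10,000 + €16,500 + €10,500 = €88,000
  Less exemption €73,000 → base €15,000
  €15,000 × 21% = €3,150

Mainline income levy:
  €13,000 × 16% = €2,080
  €26,000 × 26% = €6,760
  €12,000 × 37% = €4,440
  → €13,280
  Less research credit €8,000 → €5,280

€3,150 ≤ €5,280, so no add-on is due.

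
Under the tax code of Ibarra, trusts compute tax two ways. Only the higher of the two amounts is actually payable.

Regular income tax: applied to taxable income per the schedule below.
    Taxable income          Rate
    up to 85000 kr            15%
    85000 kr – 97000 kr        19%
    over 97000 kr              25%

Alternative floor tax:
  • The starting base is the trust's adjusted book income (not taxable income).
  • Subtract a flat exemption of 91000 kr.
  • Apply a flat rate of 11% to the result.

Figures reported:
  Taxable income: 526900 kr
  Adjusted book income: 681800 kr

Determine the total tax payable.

Regular income tax:
  85000 kr × 15% = 12750 kr
  12000 kr × 19% = 2280 kr
  429900 kr × 25% = 107475 kr
  → 122505 kr

Alternative floor tax:
  Base (adjusted book income): 681800 kr
  Less exemption 91000 kr → base 590800 kr
  590800 kr × 11% = 64988 kr

122505 kr > 64988 kr, so the regular income tax governs.

122505 kr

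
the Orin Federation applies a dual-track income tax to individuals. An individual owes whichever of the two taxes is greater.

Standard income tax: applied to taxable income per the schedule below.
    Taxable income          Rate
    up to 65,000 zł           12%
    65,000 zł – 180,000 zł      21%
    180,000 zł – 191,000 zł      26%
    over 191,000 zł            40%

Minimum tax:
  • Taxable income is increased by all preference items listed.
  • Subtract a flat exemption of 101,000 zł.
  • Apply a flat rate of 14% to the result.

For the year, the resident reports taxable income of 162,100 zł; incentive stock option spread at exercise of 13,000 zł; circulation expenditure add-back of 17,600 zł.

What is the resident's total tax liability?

Minimum tax:
  Adjusted income: 162,100 zł + 13,000 zł + 17,600 zł = 192,700 zł
  Less exemption 101,000 zł → base 91,700 zł
  91,700 zł × 14% = 12,838 zł

Standard income tax:
  65,000 zł × 12% = 7,800 zł
  97,100 zł × 21% = 20,391 zł
  → 28,191 zł

28,191 zł > 12,838 zł, so the standard income tax governs.

28,191 zł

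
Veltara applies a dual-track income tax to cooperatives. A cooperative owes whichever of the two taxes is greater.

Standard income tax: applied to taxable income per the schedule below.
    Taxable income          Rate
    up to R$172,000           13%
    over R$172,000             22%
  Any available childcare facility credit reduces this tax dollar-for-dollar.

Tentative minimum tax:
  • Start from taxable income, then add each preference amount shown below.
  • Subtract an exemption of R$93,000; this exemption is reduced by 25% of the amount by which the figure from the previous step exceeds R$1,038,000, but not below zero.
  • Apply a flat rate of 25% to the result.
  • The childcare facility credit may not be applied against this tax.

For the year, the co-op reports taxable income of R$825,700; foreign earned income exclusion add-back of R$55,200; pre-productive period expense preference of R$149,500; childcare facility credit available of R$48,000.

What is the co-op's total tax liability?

R$234,350

Standard income tax:
  R$172,000 × 13% = R$22,360
  R$653,700 × 22% = R$143,814
  → R$166,174
  Less childcare facility credit R$48,000 → R$118,174

Tentative minimum tax:
  Adjusted income: R$825,700 + R$55,200 + R$149,500 = R$1,030,400
  Exemption: R$1,030,400 ≤ R$1,038,000, so full R$93,000 applies
  Base: R$1,030,400 − R$93,000 = R$937,400
  R$937,400 × 25% = R$234,350

R$234,350 > R$118,174, so the tentative minimum tax is the binding amount.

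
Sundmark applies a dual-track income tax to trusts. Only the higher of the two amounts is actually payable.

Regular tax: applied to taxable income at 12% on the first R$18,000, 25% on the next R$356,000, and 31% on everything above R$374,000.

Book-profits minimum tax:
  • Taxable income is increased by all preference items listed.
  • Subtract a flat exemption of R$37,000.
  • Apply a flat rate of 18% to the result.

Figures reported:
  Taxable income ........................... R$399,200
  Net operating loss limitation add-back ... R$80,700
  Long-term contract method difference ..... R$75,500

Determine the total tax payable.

Regular tax:
  R$18,000 × 12% = R$2,160
  R$356,000 × 25% = R$89,000
  R$25,200 × 31% = R$7,812
  → R$98,972

Book-profits minimum tax:
  Adjusted income: R$399,200 + R$80,700 + R$75,500 = R$555,400
  Less exemption R$37,000 → base R$518,400
  R$518,400 × 18% = R$93,312

R$98,972 > R$93,312, so the regular tax governs.

R$98,972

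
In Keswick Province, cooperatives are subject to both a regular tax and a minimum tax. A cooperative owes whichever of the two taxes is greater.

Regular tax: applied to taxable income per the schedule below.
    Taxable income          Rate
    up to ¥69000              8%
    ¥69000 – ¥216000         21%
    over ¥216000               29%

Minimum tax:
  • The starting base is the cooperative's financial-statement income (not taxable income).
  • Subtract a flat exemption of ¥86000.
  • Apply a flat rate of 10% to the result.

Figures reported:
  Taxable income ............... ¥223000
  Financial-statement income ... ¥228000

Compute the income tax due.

Regular tax:
  ¥69000 × 8% = ¥5520
  ¥147000 × 21% = ¥30870
  ¥7000 × 29% = ¥2030
  → ¥38420

Minimum tax:
  Base (financial-statement income): ¥228000
  Less exemption ¥86000 → base ¥142000
  ¥142000 × 10% = ¥14200

¥38420 > ¥14200, so the regular tax governs.

¥38420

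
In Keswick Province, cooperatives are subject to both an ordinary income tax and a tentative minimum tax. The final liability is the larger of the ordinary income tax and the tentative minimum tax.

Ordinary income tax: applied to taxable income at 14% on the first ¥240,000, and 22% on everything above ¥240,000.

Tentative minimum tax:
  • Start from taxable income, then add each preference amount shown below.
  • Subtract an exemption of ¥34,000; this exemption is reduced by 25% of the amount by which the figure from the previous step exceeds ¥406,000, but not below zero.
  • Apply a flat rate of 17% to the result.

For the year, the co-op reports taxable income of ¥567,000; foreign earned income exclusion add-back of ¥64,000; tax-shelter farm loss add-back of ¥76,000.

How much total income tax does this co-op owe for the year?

Ordinary income tax:
  ¥240,000 × 14% = ¥33,600
  ¥327,000 × 22% = ¥71,940
  → ¥105,540

Tentative minimum tax:
  Adjusted income: ¥567,000 + ¥64,000 + ¥76,000 = ¥707,000
  Exemption: 25% × (¥707,000 − ¥406,000) = ¥75,250 ≥ ¥34,000, so the exemption is fully phased out
  Base: ¥707,000 − ¥0 = ¥707,000
  ¥707,000 × 17% = ¥120,190

¥120,190 > ¥105,540, so the tentative minimum tax is the binding amount.

¥120,190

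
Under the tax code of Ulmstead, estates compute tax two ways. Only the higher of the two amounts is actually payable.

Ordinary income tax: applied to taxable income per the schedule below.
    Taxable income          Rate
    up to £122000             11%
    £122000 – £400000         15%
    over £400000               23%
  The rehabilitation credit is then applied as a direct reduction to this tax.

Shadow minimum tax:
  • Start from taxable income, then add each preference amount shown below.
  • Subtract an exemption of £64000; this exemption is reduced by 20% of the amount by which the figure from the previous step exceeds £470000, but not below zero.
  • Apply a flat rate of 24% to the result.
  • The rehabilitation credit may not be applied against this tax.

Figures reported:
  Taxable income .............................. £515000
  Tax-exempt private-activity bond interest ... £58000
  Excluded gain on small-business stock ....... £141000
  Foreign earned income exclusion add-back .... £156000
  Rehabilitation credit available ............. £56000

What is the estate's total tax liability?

£208800

Shadow minimum tax:
  Adjusted income: £515000 + £58000 + £141000 + £156000 = £870000
  Exemption: 20% × (£870000 − £470000) = £80000 ≥ £64000, so the exemption is fully phased out
  Base: £870000 − £0 = £870000
  £870000 × 24% = £208800

Ordinary income tax:
  £122000 × 11% = £13420
  £278000 × 15% = £41700
  £115000 × 23% = £26450
  → £81570
  Less rehabilitation credit £56000 → £25570

£208800 > £25570, so the shadow minimum tax is the binding amount.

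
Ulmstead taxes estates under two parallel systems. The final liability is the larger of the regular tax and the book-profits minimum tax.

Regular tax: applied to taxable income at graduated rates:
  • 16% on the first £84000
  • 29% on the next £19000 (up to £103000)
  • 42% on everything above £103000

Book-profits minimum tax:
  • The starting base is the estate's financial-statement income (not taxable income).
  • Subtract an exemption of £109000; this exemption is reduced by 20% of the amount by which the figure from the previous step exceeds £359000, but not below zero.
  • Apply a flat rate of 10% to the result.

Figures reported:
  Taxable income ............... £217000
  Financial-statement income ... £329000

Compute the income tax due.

Book-profits minimum tax:
  Base (financial-statement income): £329000
  Exemption: £329000 ≤ £359000, so full £109000 applies
  Base: £329000 − £109000 = £220000
  £220000 × 10% = £22000

Regular tax:
  £84000 × 16% = £13440
  £19000 × 29% = £5510
  £114000 × 42% = £47880
  → £66830

£66830 > £22000, so the regular tax governs.

£66830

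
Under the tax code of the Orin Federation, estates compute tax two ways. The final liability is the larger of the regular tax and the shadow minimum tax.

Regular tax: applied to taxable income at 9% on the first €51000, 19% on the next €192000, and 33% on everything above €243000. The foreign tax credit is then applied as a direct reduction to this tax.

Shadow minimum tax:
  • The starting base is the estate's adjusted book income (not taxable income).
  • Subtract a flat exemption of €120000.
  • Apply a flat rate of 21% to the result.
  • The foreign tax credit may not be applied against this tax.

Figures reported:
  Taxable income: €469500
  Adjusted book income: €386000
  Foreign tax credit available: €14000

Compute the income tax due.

Regular tax:
  €51000 × 9% = €4590
  €192000 × 19% = €36480
  €226500 × 33% = €74745
  → €115815
  Less foreign tax credit €14000 → €101815

Shadow minimum tax:
  Base (adjusted book income): €386000
  Less exemption €120000 → base €266000
  €266000 × 21% = €55860

€101815 > €55860, so the regular tax governs.

€101815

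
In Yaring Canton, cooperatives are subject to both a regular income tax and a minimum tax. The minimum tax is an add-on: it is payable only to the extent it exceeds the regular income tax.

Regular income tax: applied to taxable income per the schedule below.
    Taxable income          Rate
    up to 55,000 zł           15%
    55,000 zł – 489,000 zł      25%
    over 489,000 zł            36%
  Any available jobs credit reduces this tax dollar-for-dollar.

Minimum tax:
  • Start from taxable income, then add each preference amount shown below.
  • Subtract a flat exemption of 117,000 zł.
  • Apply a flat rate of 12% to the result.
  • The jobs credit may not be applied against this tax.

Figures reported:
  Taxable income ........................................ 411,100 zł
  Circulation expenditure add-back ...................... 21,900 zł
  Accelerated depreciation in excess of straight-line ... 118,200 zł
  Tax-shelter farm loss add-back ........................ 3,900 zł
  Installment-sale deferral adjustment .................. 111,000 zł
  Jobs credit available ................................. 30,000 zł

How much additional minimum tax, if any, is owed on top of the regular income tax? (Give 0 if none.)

0 zł

Minimum tax:
  Adjusted income: 411,100 zł + 21,900 zł + 118,200 zł + 3,900 zł + 111,000 zł = 666,100 zł
  Less exemption 117,000 zł → base 549,100 zł
  549,100 zł × 12% = 65,892 zł

Regular income tax:
  55,000 zł × 15% = 8,250 zł
  356,100 zł × 25% = 89,025 zł
  → 97,275 zł
  Less jobs credit 30,000 zł → 67,275 zł

65,892 zł ≤ 67,275 zł, so no add-on is due.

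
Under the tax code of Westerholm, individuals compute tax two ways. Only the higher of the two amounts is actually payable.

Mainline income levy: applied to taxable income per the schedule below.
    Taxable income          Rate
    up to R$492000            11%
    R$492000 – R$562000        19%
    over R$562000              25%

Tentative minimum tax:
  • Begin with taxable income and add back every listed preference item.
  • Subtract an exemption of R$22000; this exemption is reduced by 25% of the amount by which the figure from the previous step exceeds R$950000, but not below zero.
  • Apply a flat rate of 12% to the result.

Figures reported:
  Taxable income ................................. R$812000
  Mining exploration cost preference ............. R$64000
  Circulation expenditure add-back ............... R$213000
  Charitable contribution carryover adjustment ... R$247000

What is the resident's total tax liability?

Tentative minimum tax:
  Adjusted income: R$812000 + R$64000 + R$213000 + R$247000 = R$1336000
  Exemption: 25% × (R$1336000 − R$950000) = R$96500 ≥ R$22000, so the exemption is fully phased out
  Base: R$1336000 − R$0 = R$1336000
  R$1336000 × 12% = R$160320

Mainline income levy:
  R$492000 × 11% = R$54120
  R$70000 × 19% = R$13300
  R$250000 × 25% = R$62500
  → R$129920

R$160320 > R$129920, so the tentative minimum tax is the binding amount.

R$160320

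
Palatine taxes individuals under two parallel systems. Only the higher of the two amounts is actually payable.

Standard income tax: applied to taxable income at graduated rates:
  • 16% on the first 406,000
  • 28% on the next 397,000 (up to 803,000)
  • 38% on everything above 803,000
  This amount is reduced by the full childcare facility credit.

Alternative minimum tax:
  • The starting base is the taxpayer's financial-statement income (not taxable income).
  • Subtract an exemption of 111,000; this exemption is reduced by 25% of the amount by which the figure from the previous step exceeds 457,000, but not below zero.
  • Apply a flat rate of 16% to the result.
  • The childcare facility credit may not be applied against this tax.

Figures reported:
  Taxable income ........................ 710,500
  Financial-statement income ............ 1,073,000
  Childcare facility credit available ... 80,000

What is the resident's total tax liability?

171,680

Alternative minimum tax:
  Base (financial-statement income): 1,073,000
  Exemption: 25% × (1,073,000 − 457,000) = 154,000 ≥ 111,000, so the exemption is fully phased out
  Base: 1,073,000 − 0 = 1,073,000
  1,073,000 × 16% = 171,680

Standard income tax:
  406,000 × 16% = 64,960
  304,500 × 28% = 85,260
  → 150,220
  Less childcare facility credit 80,000 → 70,220

171,680 > 70,220, so the alternative minimum tax is the binding amount.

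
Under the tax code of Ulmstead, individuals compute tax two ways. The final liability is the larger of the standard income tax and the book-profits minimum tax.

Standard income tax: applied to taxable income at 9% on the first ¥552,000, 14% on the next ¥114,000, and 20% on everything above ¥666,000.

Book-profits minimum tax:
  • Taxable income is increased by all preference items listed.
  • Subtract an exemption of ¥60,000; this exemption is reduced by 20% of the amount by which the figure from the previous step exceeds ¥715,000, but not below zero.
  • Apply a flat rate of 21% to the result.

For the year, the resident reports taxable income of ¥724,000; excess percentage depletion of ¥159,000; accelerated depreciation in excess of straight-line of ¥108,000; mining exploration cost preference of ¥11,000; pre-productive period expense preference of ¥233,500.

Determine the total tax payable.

¥259,455

Standard income tax:
  ¥552,000 × 9% = ¥49,680
  ¥114,000 × 14% = ¥15,960
  ¥58,000 × 20% = ¥11,600
  → ¥77,240

Book-profits minimum tax:
  Adjusted income: ¥724,000 + ¥159,000 + ¥108,000 + ¥11,000 + ¥233,500 = ¥1,235,500
  Exemption: 20% × (¥1,235,500 − ¥715,000) = ¥104,100 ≥ ¥60,000, so the exemption is fully phased out
  Base: ¥1,235,500 − ¥0 = ¥1,235,500
  ¥1,235,500 × 21% = ¥259,455

¥259,455 > ¥77,240, so the book-profits minimum tax is the binding amount.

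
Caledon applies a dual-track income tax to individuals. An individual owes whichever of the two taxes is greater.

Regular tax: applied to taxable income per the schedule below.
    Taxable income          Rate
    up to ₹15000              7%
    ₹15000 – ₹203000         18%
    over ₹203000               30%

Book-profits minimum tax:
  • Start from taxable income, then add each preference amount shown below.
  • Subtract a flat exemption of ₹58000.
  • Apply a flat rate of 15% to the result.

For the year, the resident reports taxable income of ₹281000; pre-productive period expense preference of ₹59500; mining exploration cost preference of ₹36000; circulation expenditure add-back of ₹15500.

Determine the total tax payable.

₹58290

Regular tax:
  ₹15000 × 7% = ₹1050
  ₹188000 × 18% = ₹33840
  ₹78000 × 30% = ₹23400
  → ₹58290

Book-profits minimum tax:
  Adjusted income: ₹281000 + ₹59500 + ₹36000 + ₹15500 = ₹392000
  Less exemption ₹58000 → base ₹334000
  ₹334000 × 15% = ₹50100

₹58290 > ₹50100, so the regular tax governs.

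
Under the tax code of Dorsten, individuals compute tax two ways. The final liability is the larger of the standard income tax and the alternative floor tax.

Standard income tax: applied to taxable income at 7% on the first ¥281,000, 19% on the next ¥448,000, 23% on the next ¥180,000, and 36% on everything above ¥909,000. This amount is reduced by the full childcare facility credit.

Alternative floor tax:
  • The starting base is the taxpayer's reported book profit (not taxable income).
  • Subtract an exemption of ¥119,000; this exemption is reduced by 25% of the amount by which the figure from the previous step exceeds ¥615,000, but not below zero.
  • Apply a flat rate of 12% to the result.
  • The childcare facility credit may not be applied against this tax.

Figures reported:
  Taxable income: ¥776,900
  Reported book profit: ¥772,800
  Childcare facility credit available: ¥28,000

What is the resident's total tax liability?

Standard income tax:
  ¥281,000 × 7% = ¥19,670
  ¥448,000 × 19% = ¥85,120
  ¥47,900 × 23% = ¥11,017
  → ¥115,807
  Less childcare facility credit ¥28,000 → ¥87,807

Alternative floor tax:
  Base (reported book profit): ¥772,800
  Exemption: ¥119,000 − 25% × (¥772,800 − ¥615,000) = ¥119,000 − ¥39,450 = ¥79,550
  Base: ¥772,800 − ¥79,550 = ¥693,250
  ¥693,250 × 12% = ¥83,190

¥87,807 > ¥83,190, so the standard income tax governs.

¥87,807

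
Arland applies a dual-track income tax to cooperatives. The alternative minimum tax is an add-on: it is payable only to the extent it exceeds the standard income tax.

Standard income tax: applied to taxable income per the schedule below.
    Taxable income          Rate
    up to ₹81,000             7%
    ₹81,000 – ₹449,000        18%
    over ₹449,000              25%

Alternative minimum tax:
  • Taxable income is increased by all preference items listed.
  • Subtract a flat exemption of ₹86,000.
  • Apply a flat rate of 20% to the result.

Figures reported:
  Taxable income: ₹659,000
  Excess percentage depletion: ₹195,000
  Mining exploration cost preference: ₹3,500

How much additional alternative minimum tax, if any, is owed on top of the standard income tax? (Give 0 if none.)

Standard income tax:
  ₹81,000 × 7% = ₹5,670
  ₹368,000 × 18% = ₹66,240
  ₹210,000 × 25% = ₹52,500
  → ₹124,410

Alternative minimum tax:
  Adjusted income: ₹659,000 + ₹195,000 + ₹3,500 = ₹857,500
  Less exemption ₹86,000 → base ₹771,500
  ₹771,500 × 20% = ₹154,300

Excess of alternative minimum tax over standard income tax: ₹154,300 − ₹124,410 = ₹29,890.

₹29,890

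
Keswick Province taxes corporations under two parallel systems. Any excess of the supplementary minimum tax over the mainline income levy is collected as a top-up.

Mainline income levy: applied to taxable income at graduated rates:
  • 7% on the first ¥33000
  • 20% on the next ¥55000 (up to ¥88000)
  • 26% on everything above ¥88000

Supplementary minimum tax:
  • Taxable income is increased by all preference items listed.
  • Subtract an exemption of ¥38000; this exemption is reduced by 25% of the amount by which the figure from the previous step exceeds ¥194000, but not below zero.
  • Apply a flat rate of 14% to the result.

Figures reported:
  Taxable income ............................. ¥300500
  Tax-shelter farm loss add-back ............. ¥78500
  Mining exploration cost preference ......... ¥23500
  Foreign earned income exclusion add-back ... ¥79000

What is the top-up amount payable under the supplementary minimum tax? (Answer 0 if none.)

¥0

Supplementary minimum tax:
  Adjusted income: ¥300500 + ¥78500 + ¥23500 + ¥79000 = ¥481500
  Exemption: 25% × (¥481500 − ¥194000) = ¥71875 ≥ ¥38000, so the exemption is fully phased out
  Base: ¥481500 − ¥0 = ¥481500
  ¥481500 × 14% = ¥67410

Mainline income levy:
  ¥33000 × 7% = ¥2310
  ¥55000 × 20% = ¥11000
  ¥212500 × 26% = ¥55250
  → ¥68560

¥67410 ≤ ¥68560, so no add-on is due.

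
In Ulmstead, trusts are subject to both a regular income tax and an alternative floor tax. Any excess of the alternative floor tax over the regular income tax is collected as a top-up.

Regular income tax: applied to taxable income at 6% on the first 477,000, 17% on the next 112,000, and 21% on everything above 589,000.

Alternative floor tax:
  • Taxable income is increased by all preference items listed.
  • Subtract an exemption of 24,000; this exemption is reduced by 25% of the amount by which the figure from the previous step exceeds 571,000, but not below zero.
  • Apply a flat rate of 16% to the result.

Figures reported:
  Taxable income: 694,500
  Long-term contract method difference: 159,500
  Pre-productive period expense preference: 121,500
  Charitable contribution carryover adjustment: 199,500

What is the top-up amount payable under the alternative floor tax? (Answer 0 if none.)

Regular income tax:
  477,000 × 6% = 28,620
  112,000 × 17% = 19,040
  105,500 × 21% = 22,155
  → 69,815

Alternative floor tax:
  Adjusted income: 694,500 + 159,500 + 121,500 + 199,500 = 1,175,000
  Exemption: 25% × (1,175,000 − 571,000) = 151,000 ≥ 24,000, so the exemption is fully phased out
  Base: 1,175,000 − 0 = 1,175,000
  1,175,000 × 16% = 188,000

Excess of alternative floor tax over regular income tax: 188,000 − 69,815 = 118,185.

118,185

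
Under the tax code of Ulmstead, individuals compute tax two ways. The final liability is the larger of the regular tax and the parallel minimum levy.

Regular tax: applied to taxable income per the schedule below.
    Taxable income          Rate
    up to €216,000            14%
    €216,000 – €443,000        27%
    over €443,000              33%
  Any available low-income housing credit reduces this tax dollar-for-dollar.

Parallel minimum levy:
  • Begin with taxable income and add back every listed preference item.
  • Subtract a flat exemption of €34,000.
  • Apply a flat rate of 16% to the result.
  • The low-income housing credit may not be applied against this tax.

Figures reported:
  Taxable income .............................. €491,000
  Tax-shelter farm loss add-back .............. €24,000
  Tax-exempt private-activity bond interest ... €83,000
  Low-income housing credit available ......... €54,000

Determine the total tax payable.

€90,240

Parallel minimum levy:
  Adjusted income: €491,000 + €24,000 + €83,000 = €598,000
  Less exemption €34,000 → base €564,000
  €564,000 × 16% = €90,240

Regular tax:
  €216,000 × 14% = €30,240
  €227,000 × 27% = €61,290
  €48,000 × 33% = €15,840
  → €107,370
  Less low-income housing credit €54,000 → €53,370

€90,240 > €53,370, so the parallel minimum levy is the binding amount.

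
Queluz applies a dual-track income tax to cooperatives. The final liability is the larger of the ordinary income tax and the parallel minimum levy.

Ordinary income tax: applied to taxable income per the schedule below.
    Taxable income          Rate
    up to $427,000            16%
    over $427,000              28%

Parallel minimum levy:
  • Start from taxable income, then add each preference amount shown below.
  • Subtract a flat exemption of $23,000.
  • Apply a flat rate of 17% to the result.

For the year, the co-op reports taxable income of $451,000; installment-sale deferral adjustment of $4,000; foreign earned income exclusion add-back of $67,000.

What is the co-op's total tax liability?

Ordinary income tax:
  $427,000 × 16% = $68,320
  $24,000 × 28% = $6,720
  → $75,040

Parallel minimum levy:
  Adjusted income: $451,000 + $4,000 + $67,000 = $522,000
  Less exemption $23,000 → base $499,000
  $499,000 × 17% = $84,830

$84,830 > $75,040, so the parallel minimum levy is the binding amount.

$84,830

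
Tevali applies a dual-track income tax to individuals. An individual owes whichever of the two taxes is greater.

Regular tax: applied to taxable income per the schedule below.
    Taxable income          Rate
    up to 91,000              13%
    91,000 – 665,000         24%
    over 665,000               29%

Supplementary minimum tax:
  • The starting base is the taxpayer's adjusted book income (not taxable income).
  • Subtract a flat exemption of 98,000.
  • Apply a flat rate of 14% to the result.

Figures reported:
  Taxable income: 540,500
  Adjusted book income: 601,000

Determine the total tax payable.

119,710

Regular tax:
  91,000 × 13% = 11,830
  449,500 × 24% = 107,880
  → 119,710

Supplementary minimum tax:
  Base (adjusted book income): 601,000
  Less exemption 98,000 → base 503,000
  503,000 × 14% = 70,420

119,710 > 70,420, so the regular tax governs.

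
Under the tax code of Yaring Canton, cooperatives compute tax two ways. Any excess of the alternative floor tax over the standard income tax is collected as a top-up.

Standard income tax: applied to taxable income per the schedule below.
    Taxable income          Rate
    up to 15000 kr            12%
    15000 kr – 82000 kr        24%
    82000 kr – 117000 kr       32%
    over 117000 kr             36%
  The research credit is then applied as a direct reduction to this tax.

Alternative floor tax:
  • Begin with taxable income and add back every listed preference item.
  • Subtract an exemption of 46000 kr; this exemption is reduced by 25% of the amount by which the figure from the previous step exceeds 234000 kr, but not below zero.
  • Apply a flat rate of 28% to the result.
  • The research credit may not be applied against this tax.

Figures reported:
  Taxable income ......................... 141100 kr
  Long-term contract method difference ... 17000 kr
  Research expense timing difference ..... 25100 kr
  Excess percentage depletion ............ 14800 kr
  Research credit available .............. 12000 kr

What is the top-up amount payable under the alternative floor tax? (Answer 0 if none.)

16804 kr

Alternative floor tax:
  Adjusted income: 141100 kr + 17000 kr + 25100 kr + 14800 kr = 198000 kr
  Exemption: 198000 kr ≤ 234000 kr, so full 46000 kr applies
  Base: 198000 kr − 46000 kr = 152000 kr
  152000 kr × 28% = 42560 kr

Standard income tax:
  15000 kr × 12% = 1800 kr
  67000 kr × 24% = 16080 kr
  35000 kr × 32% = 11200 kr
  24100 kr × 36% = 8676 kr
  → 37756 kr
  Less research credit 12000 kr → 25756 kr

Excess of alternative floor tax over standard income tax: 42560 kr − 25756 kr = 16804 kr.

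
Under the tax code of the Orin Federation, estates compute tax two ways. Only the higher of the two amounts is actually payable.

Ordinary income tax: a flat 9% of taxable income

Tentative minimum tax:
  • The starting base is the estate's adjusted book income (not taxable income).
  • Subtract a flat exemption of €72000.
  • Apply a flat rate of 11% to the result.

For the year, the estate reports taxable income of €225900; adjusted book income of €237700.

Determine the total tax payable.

€20331

Ordinary income tax:
  €225900 × 9% = €20331

Tentative minimum tax:
  Base (adjusted book income): €237700
  Less exemption €72000 → base €165700
  €165700 × 11% = €18227

€20331 > €18227, so the ordinary income tax governs.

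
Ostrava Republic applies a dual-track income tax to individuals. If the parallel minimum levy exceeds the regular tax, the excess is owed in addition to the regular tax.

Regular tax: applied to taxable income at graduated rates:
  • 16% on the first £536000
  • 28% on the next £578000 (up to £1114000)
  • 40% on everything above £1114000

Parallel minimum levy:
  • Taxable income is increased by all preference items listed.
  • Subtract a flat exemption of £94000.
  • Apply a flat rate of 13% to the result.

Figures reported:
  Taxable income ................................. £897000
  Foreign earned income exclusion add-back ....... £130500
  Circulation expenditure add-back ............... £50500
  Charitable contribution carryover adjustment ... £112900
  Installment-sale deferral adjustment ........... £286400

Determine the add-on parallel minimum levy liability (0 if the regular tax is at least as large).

£0

Parallel minimum levy:
  Adjusted income: £897000 + £130500 + £50500 + £112900 + £286400 = £1477300
  Less exemption £94000 → base £1383300
  £1383300 × 13% = £179829

Regular tax:
  £536000 × 16% = £85760
  £361000 × 28% = £101080
  → £186840

£179829 ≤ £186840, so no add-on is due.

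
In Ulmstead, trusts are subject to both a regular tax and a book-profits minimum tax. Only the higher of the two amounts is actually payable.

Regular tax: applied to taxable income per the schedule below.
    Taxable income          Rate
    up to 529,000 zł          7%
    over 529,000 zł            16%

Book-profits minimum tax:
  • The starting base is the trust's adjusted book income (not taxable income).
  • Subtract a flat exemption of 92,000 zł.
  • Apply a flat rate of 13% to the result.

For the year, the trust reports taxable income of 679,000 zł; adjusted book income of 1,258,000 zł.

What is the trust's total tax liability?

Regular tax:
  529,000 zł × 7% = 37,030 zł
  150,000 zł × 16% = 24,000 zł
  → 61,030 zł

Book-profits minimum tax:
  Base (adjusted book income): 1,258,000 zł
  Less exemption 92,000 zł → base 1,166,000 zł
  1,166,000 zł × 13% = 151,580 zł

151,580 zł > 61,030 zł, so the book-profits minimum tax is the binding amount.

151,580 zł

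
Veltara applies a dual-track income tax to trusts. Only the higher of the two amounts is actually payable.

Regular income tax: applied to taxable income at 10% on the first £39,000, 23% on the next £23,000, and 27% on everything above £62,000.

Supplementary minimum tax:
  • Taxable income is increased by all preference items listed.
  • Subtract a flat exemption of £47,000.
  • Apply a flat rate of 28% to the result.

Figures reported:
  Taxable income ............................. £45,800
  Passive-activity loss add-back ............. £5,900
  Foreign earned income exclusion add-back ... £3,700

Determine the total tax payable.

£5,464

Regular income tax:
  £39,000 × 10% = £3,900
  £6,800 × 23% = £1,564
  → £5,464

Supplementary minimum tax:
  Adjusted income: £45,800 + £5,900 + £3,700 = £55,400
  Less exemption £47,000 → base £8,400
  £8,400 × 28% = £2,352

£5,464 > £2,352, so the regular income tax governs.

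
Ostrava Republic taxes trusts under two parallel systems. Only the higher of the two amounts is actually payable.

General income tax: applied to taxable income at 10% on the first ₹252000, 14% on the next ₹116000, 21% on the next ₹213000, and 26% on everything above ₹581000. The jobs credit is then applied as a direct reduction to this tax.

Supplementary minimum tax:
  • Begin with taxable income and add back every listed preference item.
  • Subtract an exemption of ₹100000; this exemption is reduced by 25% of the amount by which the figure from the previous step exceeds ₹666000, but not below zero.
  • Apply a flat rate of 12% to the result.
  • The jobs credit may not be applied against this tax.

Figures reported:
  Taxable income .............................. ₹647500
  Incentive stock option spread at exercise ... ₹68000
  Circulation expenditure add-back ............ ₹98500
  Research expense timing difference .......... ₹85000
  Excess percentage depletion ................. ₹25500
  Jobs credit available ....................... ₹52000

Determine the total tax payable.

General income tax:
  ₹252000 × 10% = ₹25200
  ₹116000 × 14% = ₹16240
  ₹213000 × 21% = ₹44730
  ₹66500 × 26% = ₹17290
  → ₹103460
  Less jobs credit ₹52000 → ₹51460

Supplementary minimum tax:
  Adjusted income: ₹647500 + ₹68000 + ₹98500 + ₹85000 + ₹25500 = ₹924500
  Exemption: ₹100000 − 25% × (₹924500 − ₹666000) = ₹100000 − ₹64625 = ₹35375
  Base: ₹924500 − ₹35375 = ₹889125
  ₹889125 × 12% = ₹106695

₹106695 > ₹51460, so the supplementary minimum tax is the binding amount.

₹106695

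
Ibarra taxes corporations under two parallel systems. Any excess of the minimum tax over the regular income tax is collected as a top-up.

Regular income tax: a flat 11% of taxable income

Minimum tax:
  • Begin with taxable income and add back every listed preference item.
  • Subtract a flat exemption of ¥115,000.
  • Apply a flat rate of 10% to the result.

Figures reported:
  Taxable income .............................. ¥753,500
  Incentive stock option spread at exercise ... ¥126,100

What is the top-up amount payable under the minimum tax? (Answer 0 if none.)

Minimum tax:
  Adjusted income: ¥753,500 + ¥126,100 = ¥879,600
  Less exemption ¥115,000 → base ¥764,600
  ¥764,600 × 10% = ¥76,460

Regular income tax:
  ¥753,500 × 11% = ¥82,885

¥76,460 ≤ ¥82,885, so no add-on is due.

¥0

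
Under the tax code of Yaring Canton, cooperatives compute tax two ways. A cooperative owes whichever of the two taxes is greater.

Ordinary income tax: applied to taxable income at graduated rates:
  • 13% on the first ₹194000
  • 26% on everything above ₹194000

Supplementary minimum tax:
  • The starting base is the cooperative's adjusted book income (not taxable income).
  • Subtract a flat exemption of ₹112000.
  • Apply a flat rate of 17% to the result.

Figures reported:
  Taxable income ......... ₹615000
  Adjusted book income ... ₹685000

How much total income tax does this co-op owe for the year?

₹134680

Ordinary income tax:
  ₹194000 × 13% = ₹25220
  ₹421000 × 26% = ₹109460
  → ₹134680

Supplementary minimum tax:
  Base (adjusted book income): ₹685000
  Less exemption ₹112000 → base ₹573000
  ₹573000 × 17% = ₹97410

₹134680 > ₹97410, so the ordinary income tax governs.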